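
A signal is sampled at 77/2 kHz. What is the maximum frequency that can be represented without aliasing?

The maximum frequency that can be represented without aliasing
is the Nyquist frequency: f_max = f_s / 2 = 77/2 kHz / 2 = 77/4 kHz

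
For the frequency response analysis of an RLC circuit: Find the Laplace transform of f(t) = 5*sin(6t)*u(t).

Standard pair: sin(wt)*u(t) <-> w/(s^2+w^2)
With w = 6: L{5*sin(6t)*u(t)} = 30/(s^2+36)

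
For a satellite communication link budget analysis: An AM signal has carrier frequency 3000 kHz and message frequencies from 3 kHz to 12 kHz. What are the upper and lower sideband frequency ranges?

Upper sideband (USB) = fc + [fm_low, fm_high] = 3000 + [3, 12] = [3003, 3012] kHz
Lower sideband (LSB) = fc - [fm_high, fm_low] = 3000 - [12, 3] = [2988, 2997] kHz
Total occupied spectrum: 2988 kHz to 3012 kHz (plus carrier at 3000 kHz)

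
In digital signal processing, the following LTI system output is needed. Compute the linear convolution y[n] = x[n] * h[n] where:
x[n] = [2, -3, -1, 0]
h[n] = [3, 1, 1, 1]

y[n] = sum_k x[k]*h[n-k]. Output length = len(x) + len(h) - 1 = 4 + 4 - 1 = 7.
y[0] = 2*3 = 6
y[1] = -3*3 + 2*1 = -7
y[2] = -1*3 + -3*1 + 2*1 = -4
y[3] = 0*3 + -1*1 + -3*1 + 2*1 = -2
y[4] = 0*1 + -1*1 + -3*1 = -4
y[5] = 0*1 + -1*1 = -1
y[6] = 0*1 = 0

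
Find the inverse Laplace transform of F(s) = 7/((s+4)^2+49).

Standard pair: w/((s+a)^2+w^2) <-> e^(-at)*sin(wt)*u(t)
With a=4, w=7: f(t) = e^(-4t)*sin(7t)*u(t)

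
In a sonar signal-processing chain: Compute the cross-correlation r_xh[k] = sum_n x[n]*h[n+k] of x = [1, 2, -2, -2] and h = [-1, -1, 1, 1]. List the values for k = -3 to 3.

Both sequences indexed from 0 and zero outside their support.
Lags with overlap: k = -3 to 3.
  r_xh[-3] = x[3]*h[0] = 2
  r_xh[-2] = x[2]*h[0] + x[3]*h[1] = 4
  r_xh[-1] = x[1]*h[0] + x[2]*h[1] + x[3]*h[2] = -2
  r_xh[0] = x[0]*h[0] + x[1]*h[1] + x[2]*h[2] + x[3]*h[3] = -7
  r_xh[1] = x[0]*h[1] + x[1]*h[2] + x[2]*h[3] = -1
  r_xh[2] = x[0]*h[2] + x[1]*h[3] = 3
  r_xh[3] = x[0]*h[3] = 1
r_xh = [2, 4, -2, -7, -1, 3, 1] (for k = -3, ..., 3)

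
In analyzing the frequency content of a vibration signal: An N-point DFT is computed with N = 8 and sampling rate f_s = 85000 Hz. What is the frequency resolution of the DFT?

DFT frequency resolution = f_s / N
= 85000 / 8 = 10625 Hz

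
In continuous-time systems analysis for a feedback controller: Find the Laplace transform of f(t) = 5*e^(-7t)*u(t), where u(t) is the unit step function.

Standard Laplace transform pair:
e^(-at)*u(t) <-> 1/(s+a)
With a = 7: L{5*e^(-7t)*u(t)} = 5/(s+7), ROC: Re(s) > -7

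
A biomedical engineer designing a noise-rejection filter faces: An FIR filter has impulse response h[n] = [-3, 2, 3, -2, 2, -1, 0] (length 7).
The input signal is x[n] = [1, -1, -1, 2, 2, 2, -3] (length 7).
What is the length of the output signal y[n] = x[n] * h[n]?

For linear convolution, the output length is:
len(y) = len(x) + len(h) - 1 = 7 + 7 - 1 = 13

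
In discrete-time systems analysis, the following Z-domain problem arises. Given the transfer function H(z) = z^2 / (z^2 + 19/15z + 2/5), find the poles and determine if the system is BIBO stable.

Poles are roots of the denominator: z^2 + 19/15z + 2/5 = 0.
Quadratic formula: z = [-(19/15) +/- sqrt((19/15)^2 - 4*(2/5))] / 2
Discriminant = 361/225 - 8/5 = 1/225; sqrt = 1/15.
z = (-19/15 +/- 1/15) / 2 => z = -3/5 or z = -2/3.
|p1| = 3/5, |p2| = 2/3.
For BIBO stability, all poles must lie inside the unit circle (|p| < 1).
System is STABLE since both |p| < 1.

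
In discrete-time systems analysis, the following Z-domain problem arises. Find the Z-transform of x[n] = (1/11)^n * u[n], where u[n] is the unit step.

The Z-transform of a^n * u[n] is z/(z-a) for |z| > |a|.
Here a = 1/11, so X(z) = z/(z - (1/11)) = 11z/(11z - 1)
ROC: |z| > 1/11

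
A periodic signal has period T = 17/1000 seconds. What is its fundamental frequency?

The fundamental frequency is the reciprocal of the period.
f = 1/T = 1/(17/1000) = 1000/17 Hz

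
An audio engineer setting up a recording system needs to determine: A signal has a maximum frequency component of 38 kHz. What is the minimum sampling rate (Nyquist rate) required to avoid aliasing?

By the Nyquist-Shannon sampling theorem,
the minimum sampling rate (Nyquist rate) must be at least 2 * f_max.
Nyquist rate = 2 * 38 kHz = 76 kHz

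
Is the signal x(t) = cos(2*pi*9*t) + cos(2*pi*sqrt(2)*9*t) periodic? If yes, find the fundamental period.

f1 = 9 Hz, f2 = 9*sqrt(2) Hz
Ratio f2/f1 = sqrt(2), which is irrational.
Since the frequency ratio is irrational, no common period exists.
The signal is not periodic.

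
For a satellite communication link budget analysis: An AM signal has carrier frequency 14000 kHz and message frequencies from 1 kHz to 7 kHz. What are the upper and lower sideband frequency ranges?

Upper sideband (USB) = fc + [fm_low, fm_high] = 14000 + [1, 7] = [14001, 14007] kHz
Lower sideband (LSB) = fc - [fm_high, fm_low] = 14000 - [7, 1] = [13993, 13999] kHz
Total occupied spectrum: 13993 kHz to 14007 kHz (plus carrier at 14000 kHz)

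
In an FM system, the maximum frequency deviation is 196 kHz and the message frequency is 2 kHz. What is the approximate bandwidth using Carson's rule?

Carson's rule: BW = 2*(delta_f + f_m)
= 2*(196 + 2) kHz = 396 kHz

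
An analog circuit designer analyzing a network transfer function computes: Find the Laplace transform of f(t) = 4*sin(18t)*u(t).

Standard pair: sin(wt)*u(t) <-> w/(s^2+w^2)
With w = 18: L{4*sin(18t)*u(t)} = 72/(s^2+324)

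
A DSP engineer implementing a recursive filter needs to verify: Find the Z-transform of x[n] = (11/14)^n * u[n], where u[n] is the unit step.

The Z-transform of a^n * u[n] is z/(z-a) for |z| > |a|.
Here a = 11/14, so X(z) = z/(z - (11/14)) = 14z/(14z - 11)
ROC: |z| > 11/14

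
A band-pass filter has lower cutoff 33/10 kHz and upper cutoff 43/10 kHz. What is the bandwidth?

Bandwidth = f_high - f_low
= 43/10 kHz - 33/10 kHz = 1 kHz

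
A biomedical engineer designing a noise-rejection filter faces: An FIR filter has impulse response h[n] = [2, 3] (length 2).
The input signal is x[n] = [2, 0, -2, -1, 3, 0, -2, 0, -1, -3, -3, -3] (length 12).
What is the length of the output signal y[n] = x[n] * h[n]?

For linear convolution, the output length is:
len(y) = len(x) + len(h) - 1 = 12 + 2 - 1 = 13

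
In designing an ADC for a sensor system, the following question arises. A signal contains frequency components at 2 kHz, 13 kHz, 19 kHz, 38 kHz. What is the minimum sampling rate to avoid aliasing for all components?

The highest frequency component is f_max = 38 kHz.
Nyquist rate = 2 * f_max = 2 * 38 kHz = 76 kHz.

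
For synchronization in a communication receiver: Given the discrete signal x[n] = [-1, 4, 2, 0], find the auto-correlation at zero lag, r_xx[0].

The auto-correlation at zero lag r_xx[0] equals the signal energy.
r_xx[0] = sum of x[n]^2 = (-1)^2 + 4^2 + 2^2 + 0^2
= 1 + 16 + 4 + 0 = 21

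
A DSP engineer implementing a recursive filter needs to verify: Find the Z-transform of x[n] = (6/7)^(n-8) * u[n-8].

Time-shifting property: if X(z) = Z{x[n]}, then Z{x[n-d]} = z^(-d) * X(z)
X(z) = z/(z - 6/7) for x[n] = (6/7)^n * u[n]
Z{x[n-8]} = z^(-8) * z/(z - 6/7) = z^(-7)/(z - 6/7)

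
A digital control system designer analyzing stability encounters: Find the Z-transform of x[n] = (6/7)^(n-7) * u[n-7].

Time-shifting property: if X(z) = Z{x[n]}, then Z{x[n-d]} = z^(-d) * X(z)
X(z) = z/(z - 6/7) for x[n] = (6/7)^n * u[n]
Z{x[n-7]} = z^(-7) * z/(z - 6/7) = z^(-6)/(z - 6/7)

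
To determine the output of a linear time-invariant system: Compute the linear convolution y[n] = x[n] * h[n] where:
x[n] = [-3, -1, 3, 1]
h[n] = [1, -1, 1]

y[n] = sum_k x[k]*h[n-k]. Output length = len(x) + len(h) - 1 = 4 + 3 - 1 = 6.
y[0] = -3*1 = -3
y[1] = -1*1 + -3*-1 = 2
y[2] = 3*1 + -1*-1 + -3*1 = 1
y[3] = 1*1 + 3*-1 + -1*1 = -3
y[4] = 1*-1 + 3*1 = 2
y[5] = 1*1 = 1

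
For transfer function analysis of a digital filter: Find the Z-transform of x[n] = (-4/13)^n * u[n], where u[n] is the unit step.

The Z-transform of a^n * u[n] is z/(z-a) for |z| > |a|.
Here a = -4/13, so X(z) = z/(z - (-4/13)) = 13z/(13z + 4)
ROC: |z| > 4/13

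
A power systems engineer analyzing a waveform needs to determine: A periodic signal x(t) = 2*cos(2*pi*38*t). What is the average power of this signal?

Average power of A*cos(wt) is A^2/2.
P = 2^2 / 2 = 4/2 = 2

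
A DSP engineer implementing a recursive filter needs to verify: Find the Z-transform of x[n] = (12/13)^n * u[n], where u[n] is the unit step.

The Z-transform of a^n * u[n] is z/(z-a) for |z| > |a|.
Here a = 12/13, so X(z) = z/(z - (12/13)) = 13z/(13z - 12)
ROC: |z| > 12/13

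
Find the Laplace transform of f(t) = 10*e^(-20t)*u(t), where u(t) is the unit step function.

Standard Laplace transform pair:
e^(-at)*u(t) <-> 1/(s+a)
With a = 20: L{10*e^(-20t)*u(t)} = 10/(s+20), ROC: Re(s) > -20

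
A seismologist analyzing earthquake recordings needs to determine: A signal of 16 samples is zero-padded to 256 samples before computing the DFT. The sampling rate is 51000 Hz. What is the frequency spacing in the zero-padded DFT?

Original DFT: N = 16, resolution = f_s/N = 51000/16 = 6375/2 Hz
Zero-padded DFT: N = 256, resolution = f_s/N = 51000/256 = 6375/32 Hz
Zero-padding interpolates the spectrum (finer frequency grid)
but does NOT improve the true spectral resolution (ability to resolve close frequencies).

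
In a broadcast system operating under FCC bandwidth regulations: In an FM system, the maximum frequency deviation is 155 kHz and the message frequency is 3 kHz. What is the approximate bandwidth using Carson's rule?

Carson's rule: BW = 2*(delta_f + f_m)
= 2*(155 + 3) kHz = 316 kHz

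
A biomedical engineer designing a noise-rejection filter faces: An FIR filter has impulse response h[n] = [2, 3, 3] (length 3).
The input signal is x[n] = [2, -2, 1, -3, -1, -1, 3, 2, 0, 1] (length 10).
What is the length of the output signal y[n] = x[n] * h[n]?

For linear convolution, the output length is:
len(y) = len(x) + len(h) - 1 = 10 + 3 - 1 = 12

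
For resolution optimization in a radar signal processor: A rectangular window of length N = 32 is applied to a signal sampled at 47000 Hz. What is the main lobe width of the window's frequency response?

For a rectangular window of length N,
the main lobe width in frequency is 2*f_s/N.
= 2*47000/32 = 5875/2 Hz
This determines the minimum frequency separation for resolving two sinusoids.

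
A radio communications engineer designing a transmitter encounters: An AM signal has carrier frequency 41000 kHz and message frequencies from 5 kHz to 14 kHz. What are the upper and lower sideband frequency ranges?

Upper sideband (USB) = fc + [fm_low, fm_high] = 41000 + [5, 14] = [41005, 41014] kHz
Lower sideband (LSB) = fc - [fm_high, fm_low] = 41000 - [14, 5] = [40986, 40995] kHz
Total occupied spectrum: 40986 kHz to 41014 kHz (plus carrier at 41000 kHz)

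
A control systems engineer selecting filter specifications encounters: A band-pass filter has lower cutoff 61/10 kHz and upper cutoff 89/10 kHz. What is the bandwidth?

Bandwidth = f_high - f_low
= 89/10 kHz - 61/10 kHz = 14/5 kHz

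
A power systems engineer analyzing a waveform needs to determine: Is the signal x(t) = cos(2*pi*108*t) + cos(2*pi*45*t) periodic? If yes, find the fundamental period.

f1 = 108 Hz, f2 = 45 Hz
Period T1 = 1/108, T2 = 1/45
Ratio T1/T2 = 45/108, which is rational.
The signal is periodic with fundamental period T = 1/GCD(108,45) = 1/9 s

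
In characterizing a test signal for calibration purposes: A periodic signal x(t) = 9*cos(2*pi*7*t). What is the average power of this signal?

Average power of A*cos(wt) is A^2/2.
P = 9^2 / 2 = 81/2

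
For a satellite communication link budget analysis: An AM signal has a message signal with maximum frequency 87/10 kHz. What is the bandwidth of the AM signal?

In AM (double-sideband), the bandwidth is twice the message frequency.
BW = 2 * f_m = 2 * 87/10 kHz = 87/5 kHz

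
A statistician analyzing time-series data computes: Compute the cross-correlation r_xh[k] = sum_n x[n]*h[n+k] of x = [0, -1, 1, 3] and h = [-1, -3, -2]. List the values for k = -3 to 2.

Both sequences indexed from 0 and zero outside their support.
Lags with overlap: k = -3 to 2.
  r_xh[-3] = x[3]*h[0] = -3
  r_xh[-2] = x[2]*h[0] + x[3]*h[1] = -10
  r_xh[-1] = x[1]*h[0] + x[2]*h[1] + x[3]*h[2] = -8
  r_xh[0] = x[0]*h[0] + x[1]*h[1] + x[2]*h[2] = 1
  r_xh[1] = x[0]*h[1] + x[1]*h[2] = 2
  r_xh[2] = x[0]*h[2] = 0
r_xh = [-3, -10, -8, 1, 2, 0] (for k = -3, ..., 2)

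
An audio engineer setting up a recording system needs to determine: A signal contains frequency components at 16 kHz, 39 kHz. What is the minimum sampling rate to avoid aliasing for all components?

The highest frequency component is f_max = 39 kHz.
Nyquist rate = 2 * f_max = 2 * 39 kHz = 78 kHz.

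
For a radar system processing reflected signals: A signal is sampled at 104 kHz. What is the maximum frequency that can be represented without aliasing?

The maximum frequency that can be represented without aliasing
is the Nyquist frequency: f_max = f_s / 2 = 104 kHz / 2 = 52 kHz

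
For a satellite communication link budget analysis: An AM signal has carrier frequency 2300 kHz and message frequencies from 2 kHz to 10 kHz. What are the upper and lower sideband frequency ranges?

Upper sideband (USB) = fc + [fm_low, fm_high] = 2300 + [2, 10] = [2302, 2310] kHz
Lower sideband (LSB) = fc - [fm_high, fm_low] = 2300 - [10, 2] = [2290, 2298] kHz
Total occupied spectrum: 2290 kHz to 2310 kHz (plus carrier at 2300 kHz)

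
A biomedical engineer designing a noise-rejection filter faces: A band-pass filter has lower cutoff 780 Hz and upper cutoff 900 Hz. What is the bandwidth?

Bandwidth = f_high - f_low
= 900 Hz - 780 Hz = 120 Hz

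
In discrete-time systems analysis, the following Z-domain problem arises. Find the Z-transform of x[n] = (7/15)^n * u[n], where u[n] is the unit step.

The Z-transform of a^n * u[n] is z/(z-a) for |z| > |a|.
Here a = 7/15, so X(z) = z/(z - (7/15)) = 15z/(15z - 7)
ROC: |z| > 7/15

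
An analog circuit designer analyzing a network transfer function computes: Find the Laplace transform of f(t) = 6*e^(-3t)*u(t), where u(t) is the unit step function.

Standard Laplace transform pair:
e^(-at)*u(t) <-> 1/(s+a)
With a = 3: L{6*e^(-3t)*u(t)} = 6/(s+3), ROC: Re(s) > -3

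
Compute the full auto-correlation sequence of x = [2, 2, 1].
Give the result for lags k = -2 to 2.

r_xx[k] = sum_m x[m]*x[m+k], indexed from 0, for k = -2 to 2:
  r_xx[-2] = x[2]*x[0] = 2
  r_xx[-1] = x[1]*x[0] + x[2]*x[1] = 6
  r_xx[0] = x[0]*x[0] + x[1]*x[1] + x[2]*x[2] = 9
  r_xx[1] = x[0]*x[1] + x[1]*x[2] = 6
  r_xx[2] = x[0]*x[2] = 2
r_xx = [2, 6, 9, 6, 2]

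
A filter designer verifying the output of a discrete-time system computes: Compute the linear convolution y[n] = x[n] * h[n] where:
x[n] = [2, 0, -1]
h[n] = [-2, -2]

y[n] = sum_k x[k]*h[n-k]. Output length = len(x) + len(h) - 1 = 3 + 2 - 1 = 4.
y[0] = 2*-2 = -4
y[1] = 0*-2 + 2*-2 = -4
y[2] = -1*-2 + 0*-2 = 2
y[3] = -1*-2 = 2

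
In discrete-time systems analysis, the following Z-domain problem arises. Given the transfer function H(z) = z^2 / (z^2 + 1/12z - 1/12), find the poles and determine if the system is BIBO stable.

Poles are roots of the denominator: z^2 + 1/12z - 1/12 = 0.
Quadratic formula: z = [-(1/12) +/- sqrt((1/12)^2 - 4*(-1/12))] / 2
Discriminant = 1/144 + 1/3 = 49/144; sqrt = 7/12.
z = (-1/12 +/- 7/12) / 2 => z = 1/4 or z = -1/3.
|p1| = 1/4, |p2| = 1/3.
For BIBO stability, all poles must lie inside the unit circle (|p| < 1).
System is STABLE since both |p| < 1.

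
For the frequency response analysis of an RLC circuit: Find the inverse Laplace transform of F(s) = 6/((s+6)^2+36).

Standard pair: w/((s+a)^2+w^2) <-> e^(-at)*sin(wt)*u(t)
With a=6, w=6: f(t) = e^(-6t)*sin(6t)*u(t)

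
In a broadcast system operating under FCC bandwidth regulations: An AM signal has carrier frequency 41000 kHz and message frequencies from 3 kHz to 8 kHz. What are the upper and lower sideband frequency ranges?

Upper sideband (USB) = fc + [fm_low, fm_high] = 41000 + [3, 8] = [41003, 41008] kHz
Lower sideband (LSB) = fc - [fm_high, fm_low] = 41000 - [8, 3] = [40992, 40997] kHz
Total occupied spectrum: 40992 kHz to 41008 kHz (plus carrier at 41000 kHz)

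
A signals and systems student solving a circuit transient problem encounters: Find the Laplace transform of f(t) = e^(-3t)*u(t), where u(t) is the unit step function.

Standard Laplace transform pair:
e^(-at)*u(t) <-> 1/(s+a)
With a = 3: L{e^(-3t)*u(t)} = 1/(s+3), ROC: Re(s) > -3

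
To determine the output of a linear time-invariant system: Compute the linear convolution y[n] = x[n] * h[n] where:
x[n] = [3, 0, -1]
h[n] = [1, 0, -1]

y[n] = sum_k x[k]*h[n-k]. Output length = len(x) + len(h) - 1 = 3 + 3 - 1 = 5.
y[0] = 3*1 = 3
y[1] = 0*1 + 3*0 = 0
y[2] = -1*1 + 0*0 + 3*-1 = -4
y[3] = -1*0 + 0*-1 = 0
y[4] = -1*-1 = 1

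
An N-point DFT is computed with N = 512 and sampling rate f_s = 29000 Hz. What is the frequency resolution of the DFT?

DFT frequency resolution = f_s / N
= 29000 / 512 = 3625/64 Hz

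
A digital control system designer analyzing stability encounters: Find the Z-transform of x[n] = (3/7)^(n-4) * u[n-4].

Time-shifting property: if X(z) = Z{x[n]}, then Z{x[n-d]} = z^(-d) * X(z)
X(z) = z/(z - 3/7) for x[n] = (3/7)^n * u[n]
Z{x[n-4]} = z^(-4) * z/(z - 3/7) = z^(-3)/(z - 3/7)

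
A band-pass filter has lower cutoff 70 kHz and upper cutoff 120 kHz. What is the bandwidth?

Bandwidth = f_high - f_low
= 120 kHz - 70 kHz = 50 kHz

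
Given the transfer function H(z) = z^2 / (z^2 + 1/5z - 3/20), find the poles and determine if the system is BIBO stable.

Poles are roots of the denominator: z^2 + 1/5z - 3/20 = 0.
Quadratic formula: z = [-(1/5) +/- sqrt((1/5)^2 - 4*(-3/20))] / 2
Discriminant = 1/25 + 3/5 = 16/25; sqrt = 4/5.
z = (-1/5 +/- 4/5) / 2 => z = 3/10 or z = -1/2.
|p1| = 3/10, |p2| = 1/2.
For BIBO stability, all poles must lie inside the unit circle (|p| < 1).
System is STABLE since both |p| < 1.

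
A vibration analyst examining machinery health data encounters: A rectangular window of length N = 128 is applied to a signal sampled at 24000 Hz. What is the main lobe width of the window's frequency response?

For a rectangular window of length N,
the main lobe width in frequency is 2*f_s/N.
= 2*24000/128 = 375 Hz
This determines the minimum frequency separation for resolving two sinusoids.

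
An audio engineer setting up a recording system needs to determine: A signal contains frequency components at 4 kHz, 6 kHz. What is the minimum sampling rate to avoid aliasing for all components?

The highest frequency component is f_max = 6 kHz.
Nyquist rate = 2 * f_max = 2 * 6 kHz = 12 kHz.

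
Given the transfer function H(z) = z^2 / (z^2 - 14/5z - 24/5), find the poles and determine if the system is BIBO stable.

Poles are roots of the denominator: z^2 - 14/5z - 24/5 = 0.
Quadratic formula: z = [-(-14/5) +/- sqrt((-14/5)^2 - 4*(-24/5))] / 2
Discriminant = 196/25 + 96/5 = 676/25; sqrt = 26/5.
z = (14/5 +/- 26/5) / 2 => z = 4 or z = -6/5.
|p1| = 6/5, |p2| = 4.
For BIBO stability, all poles must lie inside the unit circle (|p| < 1).
System is UNSTABLE since at least one |p| >= 1.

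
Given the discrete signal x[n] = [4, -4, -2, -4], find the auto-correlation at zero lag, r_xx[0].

The auto-correlation at zero lag r_xx[0] equals the signal energy.
r_xx[0] = sum of x[n]^2 = 4^2 + (-4)^2 + (-2)^2 + (-4)^2
= 16 + 16 + 4 + 16 = 52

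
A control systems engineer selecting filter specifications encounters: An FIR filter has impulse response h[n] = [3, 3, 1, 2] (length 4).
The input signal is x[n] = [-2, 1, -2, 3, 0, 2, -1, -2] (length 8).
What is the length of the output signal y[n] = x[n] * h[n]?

For linear convolution, the output length is:
len(y) = len(x) + len(h) - 1 = 8 + 4 - 1 = 11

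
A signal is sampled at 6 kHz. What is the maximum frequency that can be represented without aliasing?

The maximum frequency that can be represented without aliasing
is the Nyquist frequency: f_max = f_s / 2 = 6 kHz / 2 = 3 kHz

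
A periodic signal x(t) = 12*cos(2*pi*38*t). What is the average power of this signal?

Average power of A*cos(wt) is A^2/2.
P = 12^2 / 2 = 144/2 = 72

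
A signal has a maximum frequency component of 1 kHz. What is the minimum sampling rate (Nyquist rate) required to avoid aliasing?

By the Nyquist-Shannon sampling theorem,
the minimum sampling rate (Nyquist rate) must be at least 2 * f_max.
Nyquist rate = 2 * 1 kHz = 2 kHz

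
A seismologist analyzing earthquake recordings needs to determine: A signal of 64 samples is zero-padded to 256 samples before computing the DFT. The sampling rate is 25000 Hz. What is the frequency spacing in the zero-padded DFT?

Original DFT: N = 64, resolution = f_s/N = 25000/64 = 3125/8 Hz
Zero-padded DFT: N = 256, resolution = f_s/N = 25000/256 = 3125/32 Hz
Zero-padding interpolates the spectrum (finer frequency grid)
but does NOT improve the true spectral resolution (ability to resolve close frequencies).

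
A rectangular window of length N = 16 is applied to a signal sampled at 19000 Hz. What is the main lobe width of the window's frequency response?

For a rectangular window of length N,
the main lobe width in frequency is 2*f_s/N.
= 2*19000/16 = 2375 Hz
This determines the minimum frequency separation for resolving two sinusoids.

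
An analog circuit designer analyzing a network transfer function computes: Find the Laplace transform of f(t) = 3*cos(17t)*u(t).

Standard pair: cos(wt)*u(t) <-> s/(s^2+w^2)
With w = 17: L{3*cos(17t)*u(t)} = 3s/(s^2+289)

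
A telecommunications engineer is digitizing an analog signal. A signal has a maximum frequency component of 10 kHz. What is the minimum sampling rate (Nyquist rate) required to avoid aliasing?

By the Nyquist-Shannon sampling theorem,
the minimum sampling rate (Nyquist rate) must be at least 2 * f_max.
Nyquist rate = 2 * 10 kHz = 20 kHz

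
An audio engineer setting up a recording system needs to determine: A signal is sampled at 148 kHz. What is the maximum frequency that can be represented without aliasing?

The maximum frequency that can be represented without aliasing
is the Nyquist frequency: f_max = f_s / 2 = 148 kHz / 2 = 74 kHz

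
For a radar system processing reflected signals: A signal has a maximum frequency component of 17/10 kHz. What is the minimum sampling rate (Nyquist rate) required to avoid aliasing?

By the Nyquist-Shannon sampling theorem,
the minimum sampling rate (Nyquist rate) must be at least 2 * f_max.
Nyquist rate = 2 * 17/10 kHz = 17/5 kHz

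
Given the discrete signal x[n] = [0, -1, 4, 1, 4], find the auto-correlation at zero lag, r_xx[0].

The auto-correlation at zero lag r_xx[0] equals the signal energy.
r_xx[0] = sum of x[n]^2 = 0^2 + (-1)^2 + 4^2 + 1^2 + 4^2
= 0 + 1 + 16 + 1 + 16 = 34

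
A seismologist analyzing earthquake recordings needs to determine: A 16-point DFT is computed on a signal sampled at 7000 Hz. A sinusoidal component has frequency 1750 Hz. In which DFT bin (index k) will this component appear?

DFT frequency resolution = f_s/N = 7000/16 = 875/2 Hz
Bin index k = f_signal / resolution = 1750 / 875/2 = 4
The signal frequency 1750 Hz falls in DFT bin k = 4.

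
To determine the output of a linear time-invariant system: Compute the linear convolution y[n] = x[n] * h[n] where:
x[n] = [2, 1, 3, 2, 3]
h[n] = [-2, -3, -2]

y[n] = sum_k x[k]*h[n-k]. Output length = len(x) + len(h) - 1 = 5 + 3 - 1 = 7.
y[0] = 2*-2 = -4
y[1] = 1*-2 + 2*-3 = -8
y[2] = 3*-2 + 1*-3 + 2*-2 = -13
y[3] = 2*-2 + 3*-3 + 1*-2 = -15
y[4] = 3*-2 + 2*-3 + 3*-2 = -18
y[5] = 3*-3 + 2*-2 = -13
y[6] = 3*-2 = -6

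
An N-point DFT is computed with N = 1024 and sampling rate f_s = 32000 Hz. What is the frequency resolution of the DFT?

DFT frequency resolution = f_s / N
= 32000 / 1024 = 125/4 Hz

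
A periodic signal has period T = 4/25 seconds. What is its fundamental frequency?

The fundamental frequency is the reciprocal of the period.
f = 1/T = 1/(4/25) = 25/4 Hz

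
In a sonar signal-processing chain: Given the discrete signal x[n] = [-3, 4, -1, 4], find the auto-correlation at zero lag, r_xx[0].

The auto-correlation at zero lag r_xx[0] equals the signal energy.
r_xx[0] = sum of x[n]^2 = (-3)^2 + 4^2 + (-1)^2 + 4^2
= 9 + 16 + 1 + 16 = 42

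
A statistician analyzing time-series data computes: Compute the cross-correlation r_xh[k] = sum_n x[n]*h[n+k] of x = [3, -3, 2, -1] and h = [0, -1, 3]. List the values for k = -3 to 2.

Both sequences indexed from 0 and zero outside their support.
Lags with overlap: k = -3 to 2.
  r_xh[-3] = x[3]*h[0] = 0
  r_xh[-2] = x[2]*h[0] + x[3]*h[1] = 1
  r_xh[-1] = x[1]*h[0] + x[2]*h[1] + x[3]*h[2] = -5
  r_xh[0] = x[0]*h[0] + x[1]*h[1] + x[2]*h[2] = 9
  r_xh[1] = x[0]*h[1] + x[1]*h[2] = -12
  r_xh[2] = x[0]*h[2] = 9
r_xh = [0, 1, -5, 9, -12, 9] (for k = -3, ..., 2)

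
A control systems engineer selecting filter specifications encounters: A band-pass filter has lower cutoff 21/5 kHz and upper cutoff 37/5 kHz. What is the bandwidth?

Bandwidth = f_high - f_low
= 37/5 kHz - 21/5 kHz = 16/5 kHz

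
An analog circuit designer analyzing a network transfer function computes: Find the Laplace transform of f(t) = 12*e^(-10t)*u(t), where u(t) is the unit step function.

Standard Laplace transform pair:
e^(-at)*u(t) <-> 1/(s+a)
With a = 10: L{12*e^(-10t)*u(t)} = 12/(s+10), ROC: Re(s) > -10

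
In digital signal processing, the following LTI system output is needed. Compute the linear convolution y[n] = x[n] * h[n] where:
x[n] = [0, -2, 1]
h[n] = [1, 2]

y[n] = sum_k x[k]*h[n-k]. Output length = len(x) + len(h) - 1 = 3 + 2 - 1 = 4.
y[0] = 0*1 = 0
y[1] = -2*1 + 0*2 = -2
y[2] = 1*1 + -2*2 = -3
y[3] = 1*2 = 2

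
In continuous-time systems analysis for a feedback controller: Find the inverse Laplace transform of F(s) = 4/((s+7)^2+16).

Standard pair: w/((s+a)^2+w^2) <-> e^(-at)*sin(wt)*u(t)
With a=7, w=4: f(t) = e^(-7t)*sin(4t)*u(t)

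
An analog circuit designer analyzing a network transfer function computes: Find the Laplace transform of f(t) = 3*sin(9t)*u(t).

Standard pair: sin(wt)*u(t) <-> w/(s^2+w^2)
With w = 9: L{3*sin(9t)*u(t)} = 27/(s^2+81)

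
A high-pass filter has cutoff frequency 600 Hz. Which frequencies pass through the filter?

A high-pass filter passes all frequencies above the cutoff frequency 600 Hz and attenuates lower frequencies.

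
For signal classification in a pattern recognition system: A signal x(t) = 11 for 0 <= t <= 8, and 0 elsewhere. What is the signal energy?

Energy = integral of |x(t)|^2 dt over the signal duration
= 11^2 * 8 = 121 * 8 = 968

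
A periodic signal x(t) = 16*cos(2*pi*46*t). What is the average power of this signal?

Average power of A*cos(wt) is A^2/2.
P = 16^2 / 2 = 256/2 = 128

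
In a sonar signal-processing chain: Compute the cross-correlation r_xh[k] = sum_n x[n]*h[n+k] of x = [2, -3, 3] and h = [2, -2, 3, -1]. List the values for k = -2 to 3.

Both sequences indexed from 0 and zero outside their support.
Lags with overlap: k = -2 to 3.
  r_xh[-2] = x[2]*h[0] = 6
  r_xh[-1] = x[1]*h[0] + x[2]*h[1] = -12
  r_xh[0] = x[0]*h[0] + x[1]*h[1] + x[2]*h[2] = 19
  r_xh[1] = x[0]*h[1] + x[1]*h[2] + x[2]*h[3] = -16
  r_xh[2] = x[0]*h[2] + x[1]*h[3] = 9
  r_xh[3] = x[0]*h[3] = -2
r_xh = [6, -12, 19, -16, 9, -2] (for k = -2, ..., 3)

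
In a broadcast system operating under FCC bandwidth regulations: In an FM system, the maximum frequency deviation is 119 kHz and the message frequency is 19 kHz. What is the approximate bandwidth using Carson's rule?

Carson's rule: BW = 2*(delta_f + f_m)
= 2*(119 + 19) kHz = 276 kHz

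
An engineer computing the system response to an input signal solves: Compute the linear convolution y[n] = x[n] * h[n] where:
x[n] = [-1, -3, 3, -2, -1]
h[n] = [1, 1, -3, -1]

y[n] = sum_k x[k]*h[n-k]. Output length = len(x) + len(h) - 1 = 5 + 4 - 1 = 8.
y[0] = -1*1 = -1
y[1] = -3*1 + -1*1 = -4
y[2] = 3*1 + -3*1 + -1*-3 = 3
y[3] = -2*1 + 3*1 + -3*-3 + -1*-1 = 11
y[4] = -1*1 + -2*1 + 3*-3 + -3*-1 = -9
y[5] = -1*1 + -2*-3 + 3*-1 = 2
y[6] = -1*-3 + -2*-1 = 5
y[7] = -1*-1 = 1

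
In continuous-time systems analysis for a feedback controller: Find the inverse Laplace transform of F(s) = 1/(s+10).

Standard pair: k/(s+a) <-> k*e^(-at)*u(t)
With k=1, a=10: f(t) = e^(-10t)*u(t)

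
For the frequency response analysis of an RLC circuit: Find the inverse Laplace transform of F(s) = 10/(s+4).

Standard pair: k/(s+a) <-> k*e^(-at)*u(t)
With k=10, a=4: f(t) = 10*e^(-4t)*u(t)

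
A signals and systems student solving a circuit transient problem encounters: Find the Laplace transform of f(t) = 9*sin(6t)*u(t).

Standard pair: sin(wt)*u(t) <-> w/(s^2+w^2)
With w = 6: L{9*sin(6t)*u(t)} = 54/(s^2+36)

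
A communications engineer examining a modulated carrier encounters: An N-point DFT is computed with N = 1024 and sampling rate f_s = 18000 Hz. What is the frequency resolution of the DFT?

DFT frequency resolution = f_s / N
= 18000 / 1024 = 1125/64 Hz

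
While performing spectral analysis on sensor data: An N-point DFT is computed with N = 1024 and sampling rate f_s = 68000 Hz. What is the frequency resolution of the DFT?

DFT frequency resolution = f_s / N
= 68000 / 1024 = 2125/32 Hz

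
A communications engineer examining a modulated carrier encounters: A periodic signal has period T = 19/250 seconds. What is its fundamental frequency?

The fundamental frequency is the reciprocal of the period.
f = 1/T = 1/(19/250) = 250/19 Hz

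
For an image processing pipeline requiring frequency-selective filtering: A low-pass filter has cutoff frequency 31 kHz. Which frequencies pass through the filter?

A low-pass filter passes all frequencies below the cutoff frequency 31 kHz and attenuates higher frequencies.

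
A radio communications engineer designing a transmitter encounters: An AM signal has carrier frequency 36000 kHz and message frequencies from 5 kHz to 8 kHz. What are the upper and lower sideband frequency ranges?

Upper sideband (USB) = fc + [fm_low, fm_high] = 36000 + [5, 8] = [36005, 36008] kHz
Lower sideband (LSB) = fc - [fm_high, fm_low] = 36000 - [8, 5] = [35992, 35995] kHz
Total occupied spectrum: 35992 kHz to 36008 kHz (plus carrier at 36000 kHz)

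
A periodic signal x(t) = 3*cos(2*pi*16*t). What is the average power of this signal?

Average power of A*cos(wt) is A^2/2.
P = 3^2 / 2 = 9/2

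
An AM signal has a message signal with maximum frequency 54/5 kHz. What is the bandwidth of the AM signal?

In AM (double-sideband), the bandwidth is twice the message frequency.
BW = 2 * f_m = 2 * 54/5 kHz = 108/5 kHz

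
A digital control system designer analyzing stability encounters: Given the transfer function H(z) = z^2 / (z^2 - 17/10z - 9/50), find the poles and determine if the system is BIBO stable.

Poles are roots of the denominator: z^2 - 17/10z - 9/50 = 0.
Quadratic formula: z = [-(-17/10) +/- sqrt((-17/10)^2 - 4*(-9/50))] / 2
Discriminant = 289/100 + 18/25 = 361/100; sqrt = 19/10.
z = (17/10 +/- 19/10) / 2 => z = 9/5 or z = -1/10.
|p1| = 9/5, |p2| = 1/10.
For BIBO stability, all poles must lie inside the unit circle (|p| < 1).
System is UNSTABLE since at least one |p| >= 1.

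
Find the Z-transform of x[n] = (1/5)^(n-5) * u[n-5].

Time-shifting property: if X(z) = Z{x[n]}, then Z{x[n-d]} = z^(-d) * X(z)
X(z) = z/(z - 1/5) for x[n] = (1/5)^n * u[n]
Z{x[n-5]} = z^(-5) * z/(z - 1/5) = z^(-4)/(z - 1/5)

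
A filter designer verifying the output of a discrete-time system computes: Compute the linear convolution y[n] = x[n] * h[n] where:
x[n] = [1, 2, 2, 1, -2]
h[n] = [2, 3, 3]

y[n] = sum_k x[k]*h[n-k]. Output length = len(x) + len(h) - 1 = 5 + 3 - 1 = 7.
y[0] = 1*2 = 2
y[1] = 2*2 + 1*3 = 7
y[2] = 2*2 + 2*3 + 1*3 = 13
y[3] = 1*2 + 2*3 + 2*3 = 14
y[4] = -2*2 + 1*3 + 2*3 = 5
y[5] = -2*3 + 1*3 = -3
y[6] = -2*3 = -6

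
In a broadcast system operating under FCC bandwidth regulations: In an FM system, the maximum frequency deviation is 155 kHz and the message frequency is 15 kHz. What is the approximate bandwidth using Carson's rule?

Carson's rule: BW = 2*(delta_f + f_m)
= 2*(155 + 15) kHz = 340 kHz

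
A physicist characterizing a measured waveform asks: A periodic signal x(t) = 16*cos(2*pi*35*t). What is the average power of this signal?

Average power of A*cos(wt) is A^2/2.
P = 16^2 / 2 = 256/2 = 128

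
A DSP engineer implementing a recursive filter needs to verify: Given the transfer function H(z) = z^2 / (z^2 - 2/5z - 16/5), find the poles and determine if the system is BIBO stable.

Poles are roots of the denominator: z^2 - 2/5z - 16/5 = 0.
Quadratic formula: z = [-(-2/5) +/- sqrt((-2/5)^2 - 4*(-16/5))] / 2
Discriminant = 4/25 + 64/5 = 324/25; sqrt = 18/5.
z = (2/5 +/- 18/5) / 2 => z = 2 or z = -8/5.
|p1| = 8/5, |p2| = 2.
For BIBO stability, all poles must lie inside the unit circle (|p| < 1).
System is UNSTABLE since at least one |p| >= 1.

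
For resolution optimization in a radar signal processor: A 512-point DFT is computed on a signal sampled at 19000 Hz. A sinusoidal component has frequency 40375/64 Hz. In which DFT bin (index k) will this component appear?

DFT frequency resolution = f_s/N = 19000/512 = 2375/64 Hz
Bin index k = f_signal / resolution = 40375/64 / 2375/64 = 17
The signal frequency 40375/64 Hz falls in DFT bin k = 17.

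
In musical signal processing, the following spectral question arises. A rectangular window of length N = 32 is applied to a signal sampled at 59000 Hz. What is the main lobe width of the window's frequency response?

For a rectangular window of length N,
the main lobe width in frequency is 2*f_s/N.
= 2*59000/32 = 7375/2 Hz
This determines the minimum frequency separation for resolving two sinusoids.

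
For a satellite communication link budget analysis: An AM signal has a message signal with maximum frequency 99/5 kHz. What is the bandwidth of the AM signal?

In AM (double-sideband), the bandwidth is twice the message frequency.
BW = 2 * f_m = 2 * 99/5 kHz = 198/5 kHz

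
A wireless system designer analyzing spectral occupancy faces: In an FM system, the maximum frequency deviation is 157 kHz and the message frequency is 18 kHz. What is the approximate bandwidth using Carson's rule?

Carson's rule: BW = 2*(delta_f + f_m)
= 2*(157 + 18) kHz = 350 kHz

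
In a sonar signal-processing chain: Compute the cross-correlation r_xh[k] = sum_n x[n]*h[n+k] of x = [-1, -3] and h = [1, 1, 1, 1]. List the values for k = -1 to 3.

Both sequences indexed from 0 and zero outside their support.
Lags with overlap: k = -1 to 3.
  r_xh[-1] = x[1]*h[0] = -3
  r_xh[0] = x[0]*h[0] + x[1]*h[1] = -4
  r_xh[1] = x[0]*h[1] + x[1]*h[2] = -4
  r_xh[2] = x[0]*h[2] + x[1]*h[3] = -4
  r_xh[3] = x[0]*h[3] = -1
r_xh = [-3, -4, -4, -4, -1] (for k = -1, ..., 3)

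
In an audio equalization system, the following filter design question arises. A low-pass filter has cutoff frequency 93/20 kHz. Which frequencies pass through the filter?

A low-pass filter passes all frequencies below the cutoff frequency 93/20 kHz and attenuates higher frequencies.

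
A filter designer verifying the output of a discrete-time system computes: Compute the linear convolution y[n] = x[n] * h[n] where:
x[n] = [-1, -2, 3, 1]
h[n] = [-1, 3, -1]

y[n] = sum_k x[k]*h[n-k]. Output length = len(x) + len(h) - 1 = 4 + 3 - 1 = 6.
y[0] = -1*-1 = 1
y[1] = -2*-1 + -1*3 = -1
y[2] = 3*-1 + -2*3 + -1*-1 = -8
y[3] = 1*-1 + 3*3 + -2*-1 = 10
y[4] = 1*3 + 3*-1 = 0
y[5] = 1*-1 = -1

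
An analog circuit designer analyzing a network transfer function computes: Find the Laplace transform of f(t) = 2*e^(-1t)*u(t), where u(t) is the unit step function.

Standard Laplace transform pair:
e^(-at)*u(t) <-> 1/(s+a)
With a = 1: L{2*e^(-1t)*u(t)} = 2/(s+1), ROC: Re(s) > -1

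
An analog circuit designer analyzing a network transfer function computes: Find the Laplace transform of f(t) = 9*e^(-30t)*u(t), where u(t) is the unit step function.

Standard Laplace transform pair:
e^(-at)*u(t) <-> 1/(s+a)
With a = 30: L{9*e^(-30t)*u(t)} = 9/(s+30), ROC: Re(s) > -30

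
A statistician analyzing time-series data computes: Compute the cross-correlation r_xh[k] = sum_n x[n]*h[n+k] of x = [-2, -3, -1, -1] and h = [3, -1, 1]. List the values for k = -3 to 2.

Both sequences indexed from 0 and zero outside their support.
Lags with overlap: k = -3 to 2.
  r_xh[-3] = x[3]*h[0] = -3
  r_xh[-2] = x[2]*h[0] + x[3]*h[1] = -2
  r_xh[-1] = x[1]*h[0] + x[2]*h[1] + x[3]*h[2] = -9
  r_xh[0] = x[0]*h[0] + x[1]*h[1] + x[2]*h[2] = -4
  r_xh[1] = x[0]*h[1] + x[1]*h[2] = -1
  r_xh[2] = x[0]*h[2] = -2
r_xh = [-3, -2, -9, -4, -1, -2] (for k = -3, ..., 2)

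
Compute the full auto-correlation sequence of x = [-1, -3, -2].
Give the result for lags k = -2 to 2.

r_xx[k] = sum_m x[m]*x[m+k], indexed from 0, for k = -2 to 2:
  r_xx[-2] = x[2]*x[0] = 2
  r_xx[-1] = x[1]*x[0] + x[2]*x[1] = 9
  r_xx[0] = x[0]*x[0] + x[1]*x[1] + x[2]*x[2] = 14
  r_xx[1] = x[0]*x[1] + x[1]*x[2] = 9
  r_xx[2] = x[0]*x[2] = 2
r_xx = [2, 9, 14, 9, 2]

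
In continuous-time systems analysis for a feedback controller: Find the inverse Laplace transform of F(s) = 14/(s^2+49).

Standard pair: w/(s^2+w^2) <-> sin(wt)*u(t)
Recognize w^2 = 49, so w = 7; numerator 14 = 2*7.
f(t) = 2*sin(7t)*u(t)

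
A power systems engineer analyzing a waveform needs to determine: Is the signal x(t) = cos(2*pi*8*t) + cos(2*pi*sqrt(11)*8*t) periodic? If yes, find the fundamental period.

f1 = 8 Hz, f2 = 8*sqrt(11) Hz
Ratio f2/f1 = sqrt(11), which is irrational.
Since the frequency ratio is irrational, no common period exists.
The signal is not periodic.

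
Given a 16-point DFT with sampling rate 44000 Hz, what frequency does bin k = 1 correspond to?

The frequency of DFT bin k is: f_k = k * f_s / N
f_1 = 1 * 44000 / 16 = 2750 Hz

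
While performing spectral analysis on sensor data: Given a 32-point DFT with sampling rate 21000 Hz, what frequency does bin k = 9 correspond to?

The frequency of DFT bin k is: f_k = k * f_s / N
f_9 = 9 * 21000 / 32 = 23625/4 Hz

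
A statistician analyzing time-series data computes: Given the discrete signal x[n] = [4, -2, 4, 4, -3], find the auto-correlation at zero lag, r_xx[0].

The auto-correlation at zero lag r_xx[0] equals the signal energy.
r_xx[0] = sum of x[n]^2 = 4^2 + (-2)^2 + 4^2 + 4^2 + (-3)^2
= 16 + 4 + 16 + 16 + 9 = 61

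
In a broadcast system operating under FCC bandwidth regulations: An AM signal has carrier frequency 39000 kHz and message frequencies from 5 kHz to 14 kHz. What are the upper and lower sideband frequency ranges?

Upper sideband (USB) = fc + [fm_low, fm_high] = 39000 + [5, 14] = [39005, 39014] kHz
Lower sideband (LSB) = fc - [fm_high, fm_low] = 39000 - [14, 5] = [38986, 38995] kHz
Total occupied spectrum: 38986 kHz to 39014 kHz (plus carrier at 39000 kHz)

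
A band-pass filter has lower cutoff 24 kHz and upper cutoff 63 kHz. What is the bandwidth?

Bandwidth = f_high - f_low
= 63 kHz - 24 kHz = 39 kHz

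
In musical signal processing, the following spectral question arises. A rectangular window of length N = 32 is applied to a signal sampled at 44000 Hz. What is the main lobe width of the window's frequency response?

For a rectangular window of length N,
the main lobe width in frequency is 2*f_s/N.
= 2*44000/32 = 2750 Hz
This determines the minimum frequency separation for resolving two sinusoids.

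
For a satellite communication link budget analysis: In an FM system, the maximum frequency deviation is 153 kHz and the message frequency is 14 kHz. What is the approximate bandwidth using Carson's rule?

Carson's rule: BW = 2*(delta_f + f_m)
= 2*(153 + 14) kHz = 334 kHz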